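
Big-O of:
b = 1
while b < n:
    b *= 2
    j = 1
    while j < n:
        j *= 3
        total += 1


Per nesting level: O(log n) * O(log n) = O((log n)^2)
Complexity: O((log n)^2)


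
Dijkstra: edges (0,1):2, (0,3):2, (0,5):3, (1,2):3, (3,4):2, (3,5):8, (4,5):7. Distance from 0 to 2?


Dijkstra from 0:
Distances: {0: 0, 1: 2, 2: 5, 3: 2, 4: 4, 5: 3}
Shortest distance to 2 = 5, path = [0, 1, 2]


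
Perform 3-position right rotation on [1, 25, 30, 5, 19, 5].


Right rotate by 3: [5, 19, 5, 1, 25, 30]


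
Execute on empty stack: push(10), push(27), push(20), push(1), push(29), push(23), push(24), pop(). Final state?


push(10) -> [10]
push(27) -> [10, 27]
push(20) -> [10, 27, 20]
push(1) -> [10, 27, 20, 1]
push(29) -> [10, 27, 20, 1, 29]
push(23) -> [10, 27, 20, 1, 29, 23]
push(24) -> [10, 27, 20, 1, 29, 23, 24]
pop() returns 24 -> [10, 27, 20, 1, 29, 23]
Final stack (bottom to top): [10, 27, 20, 1, 29, 23]


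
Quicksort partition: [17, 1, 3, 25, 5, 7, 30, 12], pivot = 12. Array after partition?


Elements <= 12 go left of pivot.
Result: [1, 3, 5, 7, 12, 25, 30, 17], pivot at index 4


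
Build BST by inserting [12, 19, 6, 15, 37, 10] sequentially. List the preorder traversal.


Root = 12; build tree by BST insertion.
Preorder traversal: [12, 6, 10, 19, 15, 37]


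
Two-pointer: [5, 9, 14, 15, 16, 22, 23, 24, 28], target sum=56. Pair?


Two pointers: lo=0, hi=8
No pair sums to 56


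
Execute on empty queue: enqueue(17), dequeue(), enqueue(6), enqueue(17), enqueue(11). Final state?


enqueue(17) -> [17]
dequeue() returns 17 -> []
enqueue(6) -> [6]
enqueue(17) -> [6, 17]
enqueue(11) -> [6, 17, 11]
Final queue (front to back): [6, 17, 11]


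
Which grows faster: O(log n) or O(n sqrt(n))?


logarithmic grows slower than n^1.5
O(log n) is asymptotically smaller; O(n sqrt(n)) grows faster


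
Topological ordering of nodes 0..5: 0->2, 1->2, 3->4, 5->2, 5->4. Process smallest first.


Kahn's algorithm, process smallest node first
Order: [0, 1, 3, 5, 2, 4]


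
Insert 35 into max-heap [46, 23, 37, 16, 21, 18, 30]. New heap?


Append 35: [46, 23, 37, 16, 21, 18, 30, 35]
Bubble up: swap idx 7(35) with idx 3(16); swap idx 3(35) with idx 1(23)
Result: [46, 35, 37, 23, 21, 18, 30, 16]


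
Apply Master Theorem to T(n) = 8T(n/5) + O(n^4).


a=8, b=5, c=4. log_5(8)=1.292 < c=4. Case 3: O(n^c) = O(n^4)
Complexity: O(n^4)


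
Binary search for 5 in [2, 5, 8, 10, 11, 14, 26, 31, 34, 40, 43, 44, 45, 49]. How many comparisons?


Search for 5:
[0,13] mid=6 arr[6]=26
[0,5] mid=2 arr[2]=8
[0,1] mid=0 arr[0]=2
[1,1] mid=1 arr[1]=5
Total: 4 comparisons


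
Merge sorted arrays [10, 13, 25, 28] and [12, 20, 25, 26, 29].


Compare heads, take smaller each step.
Merged: [10, 12, 13, 20, 25, 25, 26, 28, 29]


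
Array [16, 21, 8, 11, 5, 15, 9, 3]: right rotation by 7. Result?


Right rotate by 7: [21, 8, 11, 5, 15, 9, 3, 16]


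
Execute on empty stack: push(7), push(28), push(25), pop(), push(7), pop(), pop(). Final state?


push(7) -> [7]
push(28) -> [7, 28]
push(25) -> [7, 28, 25]
pop() returns 25 -> [7, 28]
push(7) -> [7, 28, 7]
pop() returns 7 -> [7, 28]
pop() returns 28 -> [7]
Final stack (bottom to top): [7]


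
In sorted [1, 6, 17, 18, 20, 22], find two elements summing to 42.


Two pointers: lo=0, hi=5
Found pair: (20, 22) summing to 42


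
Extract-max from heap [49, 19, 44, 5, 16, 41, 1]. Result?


Max = 49
Replace root with last, heapify down
Resulting heap: [44, 19, 41, 5, 16, 1]


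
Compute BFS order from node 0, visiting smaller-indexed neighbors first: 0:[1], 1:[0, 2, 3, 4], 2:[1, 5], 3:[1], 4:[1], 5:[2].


BFS queue: start with [0]
Visit order: [0, 1, 2, 3, 4, 5]


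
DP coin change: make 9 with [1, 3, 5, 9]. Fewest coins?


dp[0]=0; dp[i]=1+min(dp[i-c] for c in coins)
...dp[4]=2, dp[5]=1, dp[6]=2, dp[7]=3, dp[8]=2, dp[9]=1
Minimum coins for 9 = 1


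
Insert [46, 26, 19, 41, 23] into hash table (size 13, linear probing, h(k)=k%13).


Insertions: 46->slot 7; 26->slot 0; 19->slot 6; 41->slot 2; 23->slot 10
Table: [26, None, 41, None, None, None, 19, 46, None, None, 23, None, None]


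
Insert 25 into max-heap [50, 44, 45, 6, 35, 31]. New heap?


Append 25: [50, 44, 45, 6, 35, 31, 25]
Bubble up: no swaps needed
Result: [50, 44, 45, 6, 35, 31, 25]


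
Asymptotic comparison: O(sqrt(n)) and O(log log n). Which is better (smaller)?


double-logarithmic grows slower than sublinear
O(log log n) is asymptotically smaller; O(sqrt(n)) grows faster


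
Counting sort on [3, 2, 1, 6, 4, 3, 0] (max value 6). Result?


Count array: [1, 1, 1, 2, 1, 0, 1]
Reconstruct: [0, 1, 2, 3, 3, 4, 6]


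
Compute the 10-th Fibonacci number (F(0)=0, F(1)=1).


F(n)=F(n-1)+F(n-2)
...F(8)=21, F(9)=34, F(10)=55


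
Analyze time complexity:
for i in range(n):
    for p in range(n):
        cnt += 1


Per nesting level: O(n) * O(n) = O(n^2)
Complexity: O(n^2)


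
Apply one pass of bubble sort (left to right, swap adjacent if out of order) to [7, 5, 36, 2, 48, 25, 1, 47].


After one pass: [5, 7, 2, 36, 25, 1, 47, 48]


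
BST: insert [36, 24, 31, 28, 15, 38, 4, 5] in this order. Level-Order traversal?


Root = 36; build tree by BST insertion.
Level-Order traversal: [36, 24, 38, 15, 31, 4, 28, 5]


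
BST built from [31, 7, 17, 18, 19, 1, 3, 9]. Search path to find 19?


BST root = 31
Search for 19: compare at each node
Path: [31, 7, 17, 18, 19]


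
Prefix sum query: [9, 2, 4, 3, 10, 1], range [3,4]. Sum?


Prefix sums: [0, 9, 11, 15, 18, 28, 29]
Sum[3..4] = prefix[5] - prefix[3] = 28 - 15 = 13


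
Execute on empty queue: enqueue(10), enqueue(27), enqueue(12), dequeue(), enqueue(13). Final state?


enqueue(10) -> [10]
enqueue(27) -> [10, 27]
enqueue(12) -> [10, 27, 12]
dequeue() returns 10 -> [27, 12]
enqueue(13) -> [27, 12, 13]
Final queue (front to back): [27, 12, 13]


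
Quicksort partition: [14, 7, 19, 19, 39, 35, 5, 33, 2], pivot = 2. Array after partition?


Elements <= 2 go left of pivot.
Result: [2, 7, 19, 19, 39, 35, 5, 33, 14], pivot at index 0


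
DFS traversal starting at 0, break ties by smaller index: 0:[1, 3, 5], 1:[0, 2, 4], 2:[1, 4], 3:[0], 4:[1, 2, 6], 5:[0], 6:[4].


DFS stack-based: start with [0]
Visit order: [0, 1, 2, 4, 6, 3, 5]


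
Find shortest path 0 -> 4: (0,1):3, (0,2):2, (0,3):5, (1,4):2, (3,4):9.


Dijkstra from 0:
Distances: {0: 0, 1: 3, 2: 2, 3: 5, 4: 5}
Shortest distance to 4 = 5, path = [0, 1, 4]


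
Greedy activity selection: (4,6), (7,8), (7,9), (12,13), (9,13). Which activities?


Greedy: pick earliest-ending, then skip overlaps.
Selected (3 activities): [(4, 6), (7, 8), (12, 13)]


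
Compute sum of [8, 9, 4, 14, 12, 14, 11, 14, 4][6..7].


Prefix sums: [0, 8, 17, 21, 35, 47, 61, 72, 86, 90]
Sum[6..7] = prefix[8] - prefix[6] = 86 - 61 = 25


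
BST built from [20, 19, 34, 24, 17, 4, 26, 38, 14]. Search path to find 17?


BST root = 20
Search for 17: compare at each node
Path: [20, 19, 17]


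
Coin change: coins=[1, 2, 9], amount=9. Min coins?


dp[0]=0; dp[i]=1+min(dp[i-c] for c in coins)
...dp[4]=2, dp[5]=3, dp[6]=3, dp[7]=4, dp[8]=4, dp[9]=1
Minimum coins for 9 = 1


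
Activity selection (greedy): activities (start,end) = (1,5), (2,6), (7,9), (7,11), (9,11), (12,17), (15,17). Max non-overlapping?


Greedy: pick earliest-ending, then skip overlaps.
Selected (4 activities): [(1, 5), (7, 9), (9, 11), (12, 17)]


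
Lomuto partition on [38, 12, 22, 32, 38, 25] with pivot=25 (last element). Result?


Elements <= 25 go left of pivot.
Result: [12, 22, 25, 32, 38, 38], pivot at index 2


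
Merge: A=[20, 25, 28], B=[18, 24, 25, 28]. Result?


Compare heads, take smaller each step.
Merged: [18, 20, 24, 25, 25, 28, 28]


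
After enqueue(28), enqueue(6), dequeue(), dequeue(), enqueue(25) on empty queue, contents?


enqueue(28) -> [28]
enqueue(6) -> [28, 6]
dequeue() returns 28 -> [6]
dequeue() returns 6 -> []
enqueue(25) -> [25]
Final queue (front to back): [25]


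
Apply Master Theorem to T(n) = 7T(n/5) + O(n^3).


a=7, b=5, c=3. log_5(7)=1.209 < c=3. Case 3: O(n^c) = O(n^3)
Complexity: O(n^3)


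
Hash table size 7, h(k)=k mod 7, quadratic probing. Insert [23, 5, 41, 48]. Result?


Insertions: 23->slot 2; 5->slot 5; 41->slot 6; 48->slot 0
Table: [48, None, 23, None, None, 5, 41]


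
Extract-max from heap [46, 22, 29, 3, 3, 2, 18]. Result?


Max = 46
Replace root with last, heapify down
Resulting heap: [29, 22, 18, 3, 3, 2]


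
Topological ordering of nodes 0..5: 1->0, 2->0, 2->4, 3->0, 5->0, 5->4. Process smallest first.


Kahn's algorithm, process smallest node first
Order: [1, 2, 3, 5, 0, 4]


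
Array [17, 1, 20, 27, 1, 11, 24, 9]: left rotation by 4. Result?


Left rotate by 4: [1, 11, 24, 9, 17, 1, 20, 27]


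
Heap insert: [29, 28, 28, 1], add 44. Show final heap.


Append 44: [29, 28, 28, 1, 44]
Bubble up: swap idx 4(44) with idx 1(28); swap idx 1(44) with idx 0(29)
Result: [44, 29, 28, 1, 28]


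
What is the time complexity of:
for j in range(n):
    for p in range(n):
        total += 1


Per nesting level: O(n) * O(n) = O(n^2)
Complexity: O(n^2)


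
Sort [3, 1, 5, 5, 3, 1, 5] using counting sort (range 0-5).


Count array: [0, 2, 0, 2, 0, 3]
Reconstruct: [1, 1, 3, 3, 5, 5, 5]


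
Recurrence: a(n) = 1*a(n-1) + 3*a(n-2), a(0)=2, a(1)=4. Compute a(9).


Build bottom-up:
...a(7)=628, a(8)=1450, a(9)=1*1450+3*628=3334


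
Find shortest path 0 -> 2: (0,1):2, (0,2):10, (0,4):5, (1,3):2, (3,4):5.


Dijkstra from 0:
Distances: {0: 0, 1: 2, 2: 10, 3: 4, 4: 5}
Shortest distance to 2 = 10, path = [0, 2]


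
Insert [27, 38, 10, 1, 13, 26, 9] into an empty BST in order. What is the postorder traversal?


Root = 27; build tree by BST insertion.
Postorder traversal: [9, 1, 26, 13, 10, 38, 27]


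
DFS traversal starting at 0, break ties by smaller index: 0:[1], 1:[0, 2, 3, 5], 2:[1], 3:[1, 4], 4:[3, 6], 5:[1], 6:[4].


DFS stack-based: start with [0]
Visit order: [0, 1, 2, 3, 4, 6, 5]


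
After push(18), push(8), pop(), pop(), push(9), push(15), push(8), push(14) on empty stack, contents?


push(18) -> [18]
push(8) -> [18, 8]
pop() returns 8 -> [18]
pop() returns 18 -> []
push(9) -> [9]
push(15) -> [9, 15]
push(8) -> [9, 15, 8]
push(14) -> [9, 15, 8, 14]
Final stack (bottom to top): [9, 15, 8, 14]


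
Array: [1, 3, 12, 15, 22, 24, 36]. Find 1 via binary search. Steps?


Search for 1:
[0,6] mid=3 arr[3]=15
[0,2] mid=1 arr[1]=3
[0,0] mid=0 arr[0]=1
Total: 3 comparisons


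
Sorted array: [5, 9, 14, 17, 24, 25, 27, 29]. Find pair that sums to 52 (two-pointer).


Two pointers: lo=0, hi=7
Found pair: (25, 27) summing to 52


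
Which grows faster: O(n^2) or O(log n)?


logarithmic grows slower than quadratic
O(log n) is asymptotically smaller; O(n^2) grows faster


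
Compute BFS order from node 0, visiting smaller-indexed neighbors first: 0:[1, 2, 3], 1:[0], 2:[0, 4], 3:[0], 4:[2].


BFS queue: start with [0]
Visit order: [0, 1, 2, 3, 4]


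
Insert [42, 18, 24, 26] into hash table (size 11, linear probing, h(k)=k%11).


Insertions: 42->slot 9; 18->slot 7; 24->slot 2; 26->slot 4
Table: [None, None, 24, None, 26, None, None, 18, None, 42, None]


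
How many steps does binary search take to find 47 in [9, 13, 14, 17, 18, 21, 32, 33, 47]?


Search for 47:
[0,8] mid=4 arr[4]=18
[5,8] mid=6 arr[6]=32
[7,8] mid=7 arr[7]=33
[8,8] mid=8 arr[8]=47
Total: 4 comparisons


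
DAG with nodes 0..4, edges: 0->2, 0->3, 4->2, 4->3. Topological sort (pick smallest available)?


Kahn's algorithm, process smallest node first
Order: [0, 1, 4, 2, 3]


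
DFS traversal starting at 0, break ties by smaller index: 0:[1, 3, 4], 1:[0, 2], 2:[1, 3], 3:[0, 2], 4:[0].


DFS stack-based: start with [0]
Visit order: [0, 1, 2, 3, 4]


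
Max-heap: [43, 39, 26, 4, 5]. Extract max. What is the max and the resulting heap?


Max = 43
Replace root with last, heapify down
Resulting heap: [39, 5, 26, 4]


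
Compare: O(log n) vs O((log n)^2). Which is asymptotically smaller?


logarithmic grows slower than polylogarithmic
O(log n) is asymptotically smaller; O((log n)^2) grows faster


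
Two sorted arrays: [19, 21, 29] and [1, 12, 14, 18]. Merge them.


Compare heads, take smaller each step.
Merged: [1, 12, 14, 18, 19, 21, 29]


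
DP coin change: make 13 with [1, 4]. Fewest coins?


dp[0]=0; dp[i]=1+min(dp[i-c] for c in coins)
...dp[8]=2, dp[9]=3, dp[10]=4, dp[11]=5, dp[12]=3, dp[13]=4
Minimum coins for 13 = 4


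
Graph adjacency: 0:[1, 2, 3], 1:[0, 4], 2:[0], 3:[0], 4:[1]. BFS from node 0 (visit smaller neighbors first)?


BFS queue: start with [0]
Visit order: [0, 1, 2, 3, 4]


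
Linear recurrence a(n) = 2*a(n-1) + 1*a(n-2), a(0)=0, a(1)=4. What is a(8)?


Build bottom-up:
...a(6)=280, a(7)=676, a(8)=2*676+1*280=1632


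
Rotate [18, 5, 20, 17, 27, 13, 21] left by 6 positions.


Left rotate by 6: [21, 18, 5, 20, 17, 27, 13]


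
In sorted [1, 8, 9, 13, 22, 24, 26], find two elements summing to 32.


Two pointers: lo=0, hi=6
Found pair: (8, 24) summing to 32


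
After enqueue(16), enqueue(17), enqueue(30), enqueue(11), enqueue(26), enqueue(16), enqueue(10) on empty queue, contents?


enqueue(16) -> [16]
enqueue(17) -> [16, 17]
enqueue(30) -> [16, 17, 30]
enqueue(11) -> [16, 17, 30, 11]
enqueue(26) -> [16, 17, 30, 11, 26]
enqueue(16) -> [16, 17, 30, 11, 26, 16]
enqueue(10) -> [16, 17, 30, 11, 26, 16, 10]
Final queue (front to back): [16, 17, 30, 11, 26, 16, 10]


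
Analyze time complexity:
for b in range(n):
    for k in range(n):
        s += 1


Per nesting level: O(n) * O(n) = O(n^2)
Complexity: O(n^2)


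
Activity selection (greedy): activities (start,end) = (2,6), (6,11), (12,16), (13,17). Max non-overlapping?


Greedy: pick earliest-ending, then skip overlaps.
Selected (3 activities): [(2, 6), (6, 11), (12, 16)]


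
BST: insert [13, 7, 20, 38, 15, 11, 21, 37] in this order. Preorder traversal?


Root = 13; build tree by BST insertion.
Preorder traversal: [13, 7, 11, 20, 15, 38, 21, 37]


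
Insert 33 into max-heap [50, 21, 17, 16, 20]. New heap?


Append 33: [50, 21, 17, 16, 20, 33]
Bubble up: swap idx 5(33) with idx 2(17)
Result: [50, 21, 33, 16, 20, 17]


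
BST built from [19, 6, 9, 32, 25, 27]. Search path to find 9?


BST root = 19
Search for 9: compare at each node
Path: [19, 6, 9]


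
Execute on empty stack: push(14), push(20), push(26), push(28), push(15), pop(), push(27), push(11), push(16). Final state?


push(14) -> [14]
push(20) -> [14, 20]
push(26) -> [14, 20, 26]
push(28) -> [14, 20, 26, 28]
push(15) -> [14, 20, 26, 28, 15]
pop() returns 15 -> [14, 20, 26, 28]
push(27) -> [14, 20, 26, 28, 27]
push(11) -> [14, 20, 26, 28, 27, 11]
push(16) -> [14, 20, 26, 28, 27, 11, 16]
Final stack (bottom to top): [14, 20, 26, 28, 27, 11, 16]


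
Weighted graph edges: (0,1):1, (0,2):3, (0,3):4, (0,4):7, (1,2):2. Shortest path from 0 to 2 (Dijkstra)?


Dijkstra from 0:
Distances: {0: 0, 1: 1, 2: 3, 3: 4, 4: 7}
Shortest distance to 2 = 3, path = [0, 2]


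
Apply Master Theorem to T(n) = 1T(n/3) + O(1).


a=1, b=3, c=0. log_3(1)=0 = c=0. Case 2: O(n^c log n) = O(log n)
Complexity: O(log n)


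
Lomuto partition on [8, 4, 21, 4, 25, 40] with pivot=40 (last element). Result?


Elements <= 40 go left of pivot.
Result: [8, 4, 21, 4, 25, 40], pivot at index 5


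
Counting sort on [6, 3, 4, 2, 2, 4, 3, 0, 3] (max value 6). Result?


Count array: [1, 0, 2, 3, 2, 0, 1]
Reconstruct: [0, 2, 2, 3, 3, 3, 4, 4, 6]


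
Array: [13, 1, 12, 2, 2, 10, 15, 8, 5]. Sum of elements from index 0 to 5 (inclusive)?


Prefix sums: [0, 13, 14, 26, 28, 30, 40, 55, 63, 68]
Sum[0..5] = prefix[6] - prefix[0] = 40 - 0 = 40


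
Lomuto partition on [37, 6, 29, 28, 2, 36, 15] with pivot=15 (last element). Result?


Elements <= 15 go left of pivot.
Result: [6, 2, 15, 28, 37, 36, 29], pivot at index 2


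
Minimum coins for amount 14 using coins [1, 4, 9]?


dp[0]=0; dp[i]=1+min(dp[i-c] for c in coins)
...dp[9]=1, dp[10]=2, dp[11]=3, dp[12]=3, dp[13]=2, dp[14]=3
Minimum coins for 14 = 3


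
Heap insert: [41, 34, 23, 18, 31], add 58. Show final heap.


Append 58: [41, 34, 23, 18, 31, 58]
Bubble up: swap idx 5(58) with idx 2(23); swap idx 2(58) with idx 0(41)
Result: [58, 34, 41, 18, 31, 23]


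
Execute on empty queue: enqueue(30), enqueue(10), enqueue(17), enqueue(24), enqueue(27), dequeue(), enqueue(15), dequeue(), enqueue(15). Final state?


enqueue(30) -> [30]
enqueue(10) -> [30, 10]
enqueue(17) -> [30, 10, 17]
enqueue(24) -> [30, 10, 17, 24]
enqueue(27) -> [30, 10, 17, 24, 27]
dequeue() returns 30 -> [10, 17, 24, 27]
enqueue(15) -> [10, 17, 24, 27, 15]
dequeue() returns 10 -> [17, 24, 27, 15]
enqueue(15) -> [17, 24, 27, 15, 15]
Final queue (front to back): [17, 24, 27, 15, 15]


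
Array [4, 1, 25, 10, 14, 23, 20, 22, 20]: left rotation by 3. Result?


Left rotate by 3: [10, 14, 23, 20, 22, 20, 4, 1, 25]


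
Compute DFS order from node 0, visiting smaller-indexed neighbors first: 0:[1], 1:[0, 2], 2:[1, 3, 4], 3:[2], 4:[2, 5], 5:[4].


DFS stack-based: start with [0]
Visit order: [0, 1, 2, 3, 4, 5]


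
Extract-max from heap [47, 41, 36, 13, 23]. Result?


Max = 47
Replace root with last, heapify down
Resulting heap: [41, 23, 36, 13]


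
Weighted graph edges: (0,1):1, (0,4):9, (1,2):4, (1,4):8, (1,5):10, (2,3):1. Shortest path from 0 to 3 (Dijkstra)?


Dijkstra from 0:
Distances: {0: 0, 1: 1, 2: 5, 3: 6, 4: 9, 5: 11}
Shortest distance to 3 = 6, path = [0, 1, 2, 3]


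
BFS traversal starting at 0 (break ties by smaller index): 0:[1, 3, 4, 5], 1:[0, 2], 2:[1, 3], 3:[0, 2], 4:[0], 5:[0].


BFS queue: start with [0]
Visit order: [0, 1, 3, 4, 5, 2]


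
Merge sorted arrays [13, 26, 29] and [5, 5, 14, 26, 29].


Compare heads, take smaller each step.
Merged: [5, 5, 13, 14, 26, 26, 29, 29]


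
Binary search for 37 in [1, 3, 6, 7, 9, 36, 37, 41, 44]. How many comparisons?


Search for 37:
[0,8] mid=4 arr[4]=9
[5,8] mid=6 arr[6]=37
Total: 2 comparisons


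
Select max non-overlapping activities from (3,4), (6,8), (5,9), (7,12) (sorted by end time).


Greedy: pick earliest-ending, then skip overlaps.
Selected (2 activities): [(3, 4), (6, 8)]


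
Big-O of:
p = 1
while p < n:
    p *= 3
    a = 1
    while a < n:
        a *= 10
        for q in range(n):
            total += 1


Per nesting level: O(log n) * O(log n) * O(n) = O(n (log n)^2)
Complexity: O(n (log n)^2)


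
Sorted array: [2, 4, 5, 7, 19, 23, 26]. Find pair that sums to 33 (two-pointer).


Two pointers: lo=0, hi=6
Found pair: (7, 26) summing to 33


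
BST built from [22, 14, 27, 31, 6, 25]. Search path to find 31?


BST root = 22
Search for 31: compare at each node
Path: [22, 27, 31]


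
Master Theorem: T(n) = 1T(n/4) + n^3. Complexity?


a=1, b=4, c=3. log_4(1)=0 < c=3. Case 3: O(n^c) = O(n^3)
Complexity: O(n^3)


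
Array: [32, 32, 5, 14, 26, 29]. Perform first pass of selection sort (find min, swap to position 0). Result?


After one pass: [5, 32, 32, 14, 26, 29]


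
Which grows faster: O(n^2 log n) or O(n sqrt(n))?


n^1.5 grows slower than n^2 log n
O(n sqrt(n)) is asymptotically smaller; O(n^2 log n) grows faster


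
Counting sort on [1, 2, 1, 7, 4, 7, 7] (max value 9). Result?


Count array: [0, 2, 1, 0, 1, 0, 0, 3, 0, 0]
Reconstruct: [1, 1, 2, 4, 7, 7, 7]


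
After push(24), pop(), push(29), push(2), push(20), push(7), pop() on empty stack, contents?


push(24) -> [24]
pop() returns 24 -> []
push(29) -> [29]
push(2) -> [29, 2]
push(20) -> [29, 2, 20]
push(7) -> [29, 2, 20, 7]
pop() returns 7 -> [29, 2, 20]
Final stack (bottom to top): [29, 2, 20]


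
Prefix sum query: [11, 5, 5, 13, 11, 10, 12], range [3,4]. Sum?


Prefix sums: [0, 11, 16, 21, 34, 45, 55, 67]
Sum[3..4] = prefix[5] - prefix[3] = 45 - 21 = 24


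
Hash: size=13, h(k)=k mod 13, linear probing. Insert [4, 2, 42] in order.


Insertions: 4->slot 4; 2->slot 2; 42->slot 3
Table: [None, None, 2, 42, 4, None, None, None, None, None, None, None, None]


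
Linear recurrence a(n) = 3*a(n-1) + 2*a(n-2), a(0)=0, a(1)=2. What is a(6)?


Build bottom-up:
...a(4)=78, a(5)=278, a(6)=3*278+2*78=990


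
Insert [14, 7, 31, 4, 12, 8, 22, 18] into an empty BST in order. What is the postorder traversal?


Root = 14; build tree by BST insertion.
Postorder traversal: [4, 8, 12, 7, 18, 22, 31, 14]


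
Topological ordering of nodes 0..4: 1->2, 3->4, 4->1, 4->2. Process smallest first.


Kahn's algorithm, process smallest node first
Order: [0, 3, 4, 1, 2]


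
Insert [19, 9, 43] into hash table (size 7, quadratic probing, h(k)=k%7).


Insertions: 19->slot 5; 9->slot 2; 43->slot 1
Table: [None, 43, 9, None, None, 19, None]


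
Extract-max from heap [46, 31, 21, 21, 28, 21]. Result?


Max = 46
Replace root with last, heapify down
Resulting heap: [31, 28, 21, 21, 21]


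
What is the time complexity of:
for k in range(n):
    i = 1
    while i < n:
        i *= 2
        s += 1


Per nesting level: O(n) * O(log n) = O(n log n)
Complexity: O(n log n)


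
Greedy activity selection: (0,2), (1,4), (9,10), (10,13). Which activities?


Greedy: pick earliest-ending, then skip overlaps.
Selected (3 activities): [(0, 2), (9, 10), (10, 13)]


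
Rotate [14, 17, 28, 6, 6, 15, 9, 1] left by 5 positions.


Left rotate by 5: [15, 9, 1, 14, 17, 28, 6, 6]


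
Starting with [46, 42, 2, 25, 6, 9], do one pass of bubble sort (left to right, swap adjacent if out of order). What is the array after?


After one pass: [42, 2, 25, 6, 9, 46]


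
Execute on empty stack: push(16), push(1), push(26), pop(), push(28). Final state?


push(16) -> [16]
push(1) -> [16, 1]
push(26) -> [16, 1, 26]
pop() returns 26 -> [16, 1]
push(28) -> [16, 1, 28]
Final stack (bottom to top): [16, 1, 28]


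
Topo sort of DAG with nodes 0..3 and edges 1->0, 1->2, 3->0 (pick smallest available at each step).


Kahn's algorithm, process smallest node first
Order: [1, 2, 3, 0]


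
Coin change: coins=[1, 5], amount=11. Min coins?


dp[0]=0; dp[i]=1+min(dp[i-c] for c in coins)
...dp[6]=2, dp[7]=3, dp[8]=4, dp[9]=5, dp[10]=2, dp[11]=3
Minimum coins for 11 = 3


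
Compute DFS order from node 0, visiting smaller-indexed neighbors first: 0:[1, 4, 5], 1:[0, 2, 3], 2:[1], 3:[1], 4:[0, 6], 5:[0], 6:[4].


DFS stack-based: start with [0]
Visit order: [0, 1, 2, 3, 4, 6, 5]


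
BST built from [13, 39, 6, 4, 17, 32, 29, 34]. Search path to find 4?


BST root = 13
Search for 4: compare at each node
Path: [13, 6, 4]


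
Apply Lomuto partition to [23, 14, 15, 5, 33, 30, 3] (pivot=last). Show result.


Elements <= 3 go left of pivot.
Result: [3, 14, 15, 5, 33, 30, 23], pivot at index 0


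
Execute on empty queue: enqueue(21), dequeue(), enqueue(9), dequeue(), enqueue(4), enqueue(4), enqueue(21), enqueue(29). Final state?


enqueue(21) -> [21]
dequeue() returns 21 -> []
enqueue(9) -> [9]
dequeue() returns 9 -> []
enqueue(4) -> [4]
enqueue(4) -> [4, 4]
enqueue(21) -> [4, 4, 21]
enqueue(29) -> [4, 4, 21, 29]
Final queue (front to back): [4, 4, 21, 29]


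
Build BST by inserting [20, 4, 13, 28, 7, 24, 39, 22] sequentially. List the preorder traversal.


Root = 20; build tree by BST insertion.
Preorder traversal: [20, 4, 13, 7, 28, 24, 22, 39]


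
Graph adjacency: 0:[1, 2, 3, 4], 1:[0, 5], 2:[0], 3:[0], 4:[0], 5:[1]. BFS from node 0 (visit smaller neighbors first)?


BFS queue: start with [0]
Visit order: [0, 1, 2, 3, 4, 5]


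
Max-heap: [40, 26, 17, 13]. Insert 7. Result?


Append 7: [40, 26, 17, 13, 7]
Bubble up: no swaps needed
Result: [40, 26, 17, 13, 7]


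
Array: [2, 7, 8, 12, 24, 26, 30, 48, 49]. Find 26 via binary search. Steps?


Search for 26:
[0,8] mid=4 arr[4]=24
[5,8] mid=6 arr[6]=30
[5,5] mid=5 arr[5]=26
Total: 3 comparisons


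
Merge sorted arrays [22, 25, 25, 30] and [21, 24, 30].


Compare heads, take smaller each step.
Merged: [21, 22, 24, 25, 25, 30, 30]


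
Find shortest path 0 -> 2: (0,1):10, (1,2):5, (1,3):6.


Dijkstra from 0:
Distances: {0: 0, 1: 10, 2: 15, 3: 16}
Shortest distance to 2 = 15, path = [0, 1, 2]


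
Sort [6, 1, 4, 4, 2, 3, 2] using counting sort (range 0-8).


Count array: [0, 1, 2, 1, 2, 0, 1, 0, 0]
Reconstruct: [1, 2, 2, 3, 4, 4, 6]


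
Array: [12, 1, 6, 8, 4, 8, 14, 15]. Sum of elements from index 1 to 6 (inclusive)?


Prefix sums: [0, 12, 13, 19, 27, 31, 39, 53, 68]
Sum[1..6] = prefix[7] - prefix[1] = 53 - 12 = 41


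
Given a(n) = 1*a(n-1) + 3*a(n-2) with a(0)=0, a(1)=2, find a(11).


Build bottom-up:
...a(9)=1016, a(10)=2318, a(11)=1*2318+3*1016=5366


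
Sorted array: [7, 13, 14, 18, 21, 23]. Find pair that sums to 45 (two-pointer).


Two pointers: lo=0, hi=5
No pair sums to 45


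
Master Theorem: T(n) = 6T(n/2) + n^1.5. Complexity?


a=6, b=2, c=1.5. log_2(6)=2.585 > c=1.5. Case 1: O(n^log_b(a)) = O(n^2.585)
Complexity: O(n^2.585)


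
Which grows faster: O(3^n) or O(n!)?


exponential (base 3) grows slower than factorial
O(3^n) is asymptotically smaller; O(n!) grows faster


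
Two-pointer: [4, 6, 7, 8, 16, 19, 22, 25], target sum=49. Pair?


Two pointers: lo=0, hi=7
No pair sums to 49


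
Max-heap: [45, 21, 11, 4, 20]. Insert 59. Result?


Append 59: [45, 21, 11, 4, 20, 59]
Bubble up: swap idx 5(59) with idx 2(11); swap idx 2(59) with idx 0(45)
Result: [59, 21, 45, 4, 20, 11]


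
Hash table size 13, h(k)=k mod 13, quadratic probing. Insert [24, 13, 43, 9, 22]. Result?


Insertions: 24->slot 11; 13->slot 0; 43->slot 4; 9->slot 9; 22->slot 10
Table: [13, None, None, None, 43, None, None, None, None, 9, 22, 24, None]


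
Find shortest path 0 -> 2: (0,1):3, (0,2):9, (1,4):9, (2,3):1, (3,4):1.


Dijkstra from 0:
Distances: {0: 0, 1: 3, 2: 9, 3: 10, 4: 11}
Shortest distance to 2 = 9, path = [0, 2]


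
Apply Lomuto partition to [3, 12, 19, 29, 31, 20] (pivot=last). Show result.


Elements <= 20 go left of pivot.
Result: [3, 12, 19, 20, 31, 29], pivot at index 3


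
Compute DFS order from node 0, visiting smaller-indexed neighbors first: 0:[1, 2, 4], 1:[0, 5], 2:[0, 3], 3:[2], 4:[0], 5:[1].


DFS stack-based: start with [0]
Visit order: [0, 1, 5, 2, 3, 4]


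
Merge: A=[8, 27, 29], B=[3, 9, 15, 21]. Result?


Compare heads, take smaller each step.
Merged: [3, 8, 9, 15, 21, 27, 29]


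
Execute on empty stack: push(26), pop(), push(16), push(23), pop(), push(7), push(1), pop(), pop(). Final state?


push(26) -> [26]
pop() returns 26 -> []
push(16) -> [16]
push(23) -> [16, 23]
pop() returns 23 -> [16]
push(7) -> [16, 7]
push(1) -> [16, 7, 1]
pop() returns 1 -> [16, 7]
pop() returns 7 -> [16]
Final stack (bottom to top): [16]


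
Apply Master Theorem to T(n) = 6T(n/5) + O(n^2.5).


a=6, b=5, c=2.5. log_5(6)=1.113 < c=2.5. Case 3: O(n^c) = O(n^2.500)
Complexity: O(n^2.500)


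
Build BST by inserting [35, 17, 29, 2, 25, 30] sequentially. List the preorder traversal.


Root = 35; build tree by BST insertion.
Preorder traversal: [35, 17, 2, 29, 25, 30]


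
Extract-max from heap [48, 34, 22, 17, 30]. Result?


Max = 48
Replace root with last, heapify down
Resulting heap: [34, 30, 22, 17]


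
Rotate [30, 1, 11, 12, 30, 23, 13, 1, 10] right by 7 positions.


Right rotate by 7: [11, 12, 30, 23, 13, 1, 10, 30, 1]


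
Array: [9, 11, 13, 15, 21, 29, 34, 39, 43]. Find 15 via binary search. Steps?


Search for 15:
[0,8] mid=4 arr[4]=21
[0,3] mid=1 arr[1]=11
[2,3] mid=2 arr[2]=13
[3,3] mid=3 arr[3]=15
Total: 4 comparisons


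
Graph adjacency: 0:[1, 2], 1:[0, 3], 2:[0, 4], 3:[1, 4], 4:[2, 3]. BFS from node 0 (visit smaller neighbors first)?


BFS queue: start with [0]
Visit order: [0, 1, 2, 3, 4]


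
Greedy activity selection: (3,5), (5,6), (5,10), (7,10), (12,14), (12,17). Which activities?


Greedy: pick earliest-ending, then skip overlaps.
Selected (4 activities): [(3, 5), (5, 6), (7, 10), (12, 14)]


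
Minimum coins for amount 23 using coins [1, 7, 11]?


dp[0]=0; dp[i]=1+min(dp[i-c] for c in coins)
...dp[18]=2, dp[19]=3, dp[20]=4, dp[21]=3, dp[22]=2, dp[23]=3
Minimum coins for 23 = 3


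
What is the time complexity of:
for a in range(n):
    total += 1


Per nesting level: O(n) = O(n)
Complexity: O(n)


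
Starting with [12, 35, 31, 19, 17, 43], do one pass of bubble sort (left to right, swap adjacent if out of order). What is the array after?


After one pass: [12, 31, 19, 17, 35, 43]


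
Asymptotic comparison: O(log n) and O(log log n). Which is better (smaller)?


double-logarithmic grows slower than logarithmic
O(log log n) is asymptotically smaller; O(log n) grows faster


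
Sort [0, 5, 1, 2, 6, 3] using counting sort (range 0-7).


Count array: [1, 1, 1, 1, 0, 1, 1, 0]
Reconstruct: [0, 1, 2, 3, 5, 6]


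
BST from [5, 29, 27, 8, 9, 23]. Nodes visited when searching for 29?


BST root = 5
Search for 29: compare at each node
Path: [5, 29]


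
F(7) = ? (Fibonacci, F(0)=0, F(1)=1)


F(n)=F(n-1)+F(n-2)
...F(5)=5, F(6)=8, F(7)=13


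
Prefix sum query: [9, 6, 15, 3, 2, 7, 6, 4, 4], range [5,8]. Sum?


Prefix sums: [0, 9, 15, 30, 33, 35, 42, 48, 52, 56]
Sum[5..8] = prefix[9] - prefix[5] = 56 - 35 = 21


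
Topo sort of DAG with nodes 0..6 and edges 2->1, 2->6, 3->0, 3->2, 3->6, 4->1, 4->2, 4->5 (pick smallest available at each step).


Kahn's algorithm, process smallest node first
Order: [3, 0, 4, 2, 1, 5, 6]


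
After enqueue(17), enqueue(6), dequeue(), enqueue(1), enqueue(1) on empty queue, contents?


enqueue(17) -> [17]
enqueue(6) -> [17, 6]
dequeue() returns 17 -> [6]
enqueue(1) -> [6, 1]
enqueue(1) -> [6, 1, 1]
Final queue (front to back): [6, 1, 1]


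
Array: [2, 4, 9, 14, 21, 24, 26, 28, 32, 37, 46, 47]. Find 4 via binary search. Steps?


Search for 4:
[0,11] mid=5 arr[5]=24
[0,4] mid=2 arr[2]=9
[0,1] mid=0 arr[0]=2
[1,1] mid=1 arr[1]=4
Total: 4 comparisons


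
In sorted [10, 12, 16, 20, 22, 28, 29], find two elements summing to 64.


Two pointers: lo=0, hi=6
No pair sums to 64


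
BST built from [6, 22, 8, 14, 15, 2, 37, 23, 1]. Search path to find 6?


BST root = 6
Search for 6: compare at each node
Path: [6]


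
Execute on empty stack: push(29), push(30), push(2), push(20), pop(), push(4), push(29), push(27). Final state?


push(29) -> [29]
push(30) -> [29, 30]
push(2) -> [29, 30, 2]
push(20) -> [29, 30, 2, 20]
pop() returns 20 -> [29, 30, 2]
push(4) -> [29, 30, 2, 4]
push(29) -> [29, 30, 2, 4, 29]
push(27) -> [29, 30, 2, 4, 29, 27]
Final stack (bottom to top): [29, 30, 2, 4, 29, 27]


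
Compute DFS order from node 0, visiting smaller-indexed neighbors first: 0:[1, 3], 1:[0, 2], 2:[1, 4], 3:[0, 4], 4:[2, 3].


DFS stack-based: start with [0]
Visit order: [0, 1, 2, 4, 3]


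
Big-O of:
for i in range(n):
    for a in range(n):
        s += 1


Per nesting level: O(n) * O(n) = O(n^2)
Complexity: O(n^2)


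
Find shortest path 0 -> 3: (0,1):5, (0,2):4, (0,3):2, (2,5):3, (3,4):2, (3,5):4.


Dijkstra from 0:
Distances: {0: 0, 1: 5, 2: 4, 3: 2, 4: 4, 5: 6}
Shortest distance to 3 = 2, path = [0, 3]


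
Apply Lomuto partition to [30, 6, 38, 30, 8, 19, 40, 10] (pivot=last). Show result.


Elements <= 10 go left of pivot.
Result: [6, 8, 10, 30, 30, 19, 40, 38], pivot at index 2


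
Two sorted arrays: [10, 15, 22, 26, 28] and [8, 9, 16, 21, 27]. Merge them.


Compare heads, take smaller each step.
Merged: [8, 9, 10, 15, 16, 21, 22, 26, 27, 28]


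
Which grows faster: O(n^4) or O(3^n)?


quartic grows slower than exponential (base 3)
O(n^4) is asymptotically smaller; O(3^n) grows faster


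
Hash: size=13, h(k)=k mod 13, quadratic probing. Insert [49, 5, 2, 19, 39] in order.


Insertions: 49->slot 10; 5->slot 5; 2->slot 2; 19->slot 6; 39->slot 0
Table: [39, None, 2, None, None, 5, 19, None, None, None, 49, None, None]


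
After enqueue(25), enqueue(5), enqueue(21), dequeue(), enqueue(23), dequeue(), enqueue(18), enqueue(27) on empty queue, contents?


enqueue(25) -> [25]
enqueue(5) -> [25, 5]
enqueue(21) -> [25, 5, 21]
dequeue() returns 25 -> [5, 21]
enqueue(23) -> [5, 21, 23]
dequeue() returns 5 -> [21, 23]
enqueue(18) -> [21, 23, 18]
enqueue(27) -> [21, 23, 18, 27]
Final queue (front to back): [21, 23, 18, 27]


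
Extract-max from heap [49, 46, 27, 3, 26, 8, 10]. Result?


Max = 49
Replace root with last, heapify down
Resulting heap: [46, 26, 27, 3, 10, 8]


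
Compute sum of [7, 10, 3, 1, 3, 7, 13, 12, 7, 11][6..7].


Prefix sums: [0, 7, 17, 20, 21, 24, 31, 44, 56, 63, 74]
Sum[6..7] = prefix[8] - prefix[6] = 56 - 31 = 25


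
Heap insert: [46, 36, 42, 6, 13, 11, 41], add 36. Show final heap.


Append 36: [46, 36, 42, 6, 13, 11, 41, 36]
Bubble up: swap idx 7(36) with idx 3(6)
Result: [46, 36, 42, 36, 13, 11, 41, 6]


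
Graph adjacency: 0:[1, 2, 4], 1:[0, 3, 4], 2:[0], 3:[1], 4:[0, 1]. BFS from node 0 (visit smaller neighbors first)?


BFS queue: start with [0]
Visit order: [0, 1, 2, 4, 3]


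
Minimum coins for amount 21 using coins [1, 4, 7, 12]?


dp[0]=0; dp[i]=1+min(dp[i-c] for c in coins)
...dp[16]=2, dp[17]=3, dp[18]=3, dp[19]=2, dp[20]=3, dp[21]=3
Minimum coins for 21 = 3


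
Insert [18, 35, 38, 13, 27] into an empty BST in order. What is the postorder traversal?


Root = 18; build tree by BST insertion.
Postorder traversal: [13, 27, 38, 35, 18]


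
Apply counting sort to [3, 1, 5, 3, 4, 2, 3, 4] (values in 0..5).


Count array: [0, 1, 1, 3, 2, 1]
Reconstruct: [1, 2, 3, 3, 3, 4, 4, 5]


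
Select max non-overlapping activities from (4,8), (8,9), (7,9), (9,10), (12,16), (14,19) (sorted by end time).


Greedy: pick earliest-ending, then skip overlaps.
Selected (4 activities): [(4, 8), (8, 9), (9, 10), (12, 16)]


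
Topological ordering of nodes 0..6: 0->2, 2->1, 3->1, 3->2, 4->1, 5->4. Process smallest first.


Kahn's algorithm, process smallest node first
Order: [0, 3, 2, 5, 4, 1, 6]


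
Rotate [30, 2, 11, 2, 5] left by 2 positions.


Left rotate by 2: [11, 2, 5, 30, 2]


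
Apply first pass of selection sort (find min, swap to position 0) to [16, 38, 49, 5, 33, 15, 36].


After one pass: [5, 38, 49, 16, 33, 15, 36]


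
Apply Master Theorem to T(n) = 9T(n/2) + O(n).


a=9, b=2, c=1. log_2(9)=3.170 > c=1. Case 1: O(n^log_b(a)) = O(n^3.170)
Complexity: O(n^3.170)


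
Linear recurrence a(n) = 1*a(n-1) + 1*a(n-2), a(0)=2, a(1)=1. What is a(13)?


Build bottom-up:
...a(11)=199, a(12)=322, a(13)=1*322+1*199=521


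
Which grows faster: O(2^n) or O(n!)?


exponential grows slower than factorial
O(2^n) is asymptotically smaller; O(n!) grows faster


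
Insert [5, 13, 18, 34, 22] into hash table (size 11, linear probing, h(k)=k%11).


Insertions: 5->slot 5; 13->slot 2; 18->slot 7; 34->slot 1; 22->slot 0
Table: [22, 34, 13, None, None, 5, None, 18, None, None, None]


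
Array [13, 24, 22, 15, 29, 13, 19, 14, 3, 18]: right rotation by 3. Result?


Right rotate by 3: [14, 3, 18, 13, 24, 22, 15, 29, 13, 19]


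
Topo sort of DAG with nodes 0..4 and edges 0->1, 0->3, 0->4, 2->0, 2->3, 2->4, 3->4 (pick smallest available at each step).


Kahn's algorithm, process smallest node first
Order: [2, 0, 1, 3, 4]


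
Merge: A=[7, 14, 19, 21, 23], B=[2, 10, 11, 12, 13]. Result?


Compare heads, take smaller each step.
Merged: [2, 7, 10, 11, 12, 13, 14, 19, 21, 23]


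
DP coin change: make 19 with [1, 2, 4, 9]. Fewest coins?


dp[0]=0; dp[i]=1+min(dp[i-c] for c in coins)
...dp[14]=3, dp[15]=3, dp[16]=4, dp[17]=3, dp[18]=2, dp[19]=3
Minimum coins for 19 = 3


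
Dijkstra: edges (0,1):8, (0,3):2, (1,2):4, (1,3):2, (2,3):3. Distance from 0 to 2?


Dijkstra from 0:
Distances: {0: 0, 1: 4, 2: 5, 3: 2}
Shortest distance to 2 = 5, path = [0, 3, 2]


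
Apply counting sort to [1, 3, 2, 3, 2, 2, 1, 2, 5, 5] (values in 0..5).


Count array: [0, 2, 4, 2, 0, 2]
Reconstruct: [1, 1, 2, 2, 2, 2, 3, 3, 5, 5]


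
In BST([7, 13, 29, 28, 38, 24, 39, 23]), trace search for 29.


BST root = 7
Search for 29: compare at each node
Path: [7, 13, 29]


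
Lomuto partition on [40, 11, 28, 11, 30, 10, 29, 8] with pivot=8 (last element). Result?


Elements <= 8 go left of pivot.
Result: [8, 11, 28, 11, 30, 10, 29, 40], pivot at index 0


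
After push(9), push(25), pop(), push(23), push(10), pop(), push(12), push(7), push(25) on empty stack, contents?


push(9) -> [9]
push(25) -> [9, 25]
pop() returns 25 -> [9]
push(23) -> [9, 23]
push(10) -> [9, 23, 10]
pop() returns 10 -> [9, 23]
push(12) -> [9, 23, 12]
push(7) -> [9, 23, 12, 7]
push(25) -> [9, 23, 12, 7, 25]
Final stack (bottom to top): [9, 23, 12, 7, 25]


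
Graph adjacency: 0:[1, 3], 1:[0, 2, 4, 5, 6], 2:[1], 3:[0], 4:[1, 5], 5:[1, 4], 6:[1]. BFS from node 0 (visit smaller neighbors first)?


BFS queue: start with [0]
Visit order: [0, 1, 3, 2, 4, 5, 6]


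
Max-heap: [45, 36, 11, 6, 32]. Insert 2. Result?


Append 2: [45, 36, 11, 6, 32, 2]
Bubble up: no swaps needed
Result: [45, 36, 11, 6, 32, 2]


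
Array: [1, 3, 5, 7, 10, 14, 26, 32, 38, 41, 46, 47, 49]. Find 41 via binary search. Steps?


Search for 41:
[0,12] mid=6 arr[6]=26
[7,12] mid=9 arr[9]=41
Total: 2 comparisons


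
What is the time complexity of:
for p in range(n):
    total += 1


Per nesting level: O(n) = O(n)
Complexity: O(n)


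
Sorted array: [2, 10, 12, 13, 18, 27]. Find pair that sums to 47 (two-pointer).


Two pointers: lo=0, hi=5
No pair sums to 47


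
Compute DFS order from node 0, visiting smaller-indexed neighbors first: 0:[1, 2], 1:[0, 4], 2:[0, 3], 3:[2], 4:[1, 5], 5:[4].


DFS stack-based: start with [0]
Visit order: [0, 1, 4, 5, 2, 3]


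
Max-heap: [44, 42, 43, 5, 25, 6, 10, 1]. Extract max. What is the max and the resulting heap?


Max = 44
Replace root with last, heapify down
Resulting heap: [43, 42, 10, 5, 25, 6, 1]


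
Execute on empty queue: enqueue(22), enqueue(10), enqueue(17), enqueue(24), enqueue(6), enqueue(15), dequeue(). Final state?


enqueue(22) -> [22]
enqueue(10) -> [22, 10]
enqueue(17) -> [22, 10, 17]
enqueue(24) -> [22, 10, 17, 24]
enqueue(6) -> [22, 10, 17, 24, 6]
enqueue(15) -> [22, 10, 17, 24, 6, 15]
dequeue() returns 22 -> [10, 17, 24, 6, 15]
Final queue (front to back): [10, 17, 24, 6, 15]


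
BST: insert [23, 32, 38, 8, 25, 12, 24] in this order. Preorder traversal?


Root = 23; build tree by BST insertion.
Preorder traversal: [23, 8, 12, 32, 25, 24, 38]


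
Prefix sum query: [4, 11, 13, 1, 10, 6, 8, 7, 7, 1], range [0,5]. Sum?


Prefix sums: [0, 4, 15, 28, 29, 39, 45, 53, 60, 67, 68]
Sum[0..5] = prefix[6] - prefix[0] = 45 - 0 = 45


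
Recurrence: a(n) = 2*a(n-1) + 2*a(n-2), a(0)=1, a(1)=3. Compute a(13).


Build bottom-up:
...a(11)=68192, a(12)=186304, a(13)=2*186304+2*68192=508992


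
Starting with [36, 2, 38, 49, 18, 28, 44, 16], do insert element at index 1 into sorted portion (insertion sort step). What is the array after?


After one pass: [2, 36, 38, 49, 18, 28, 44, 16]


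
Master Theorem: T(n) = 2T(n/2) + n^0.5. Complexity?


a=2, b=2, c=0.5. log_2(2)=1 > c=0.5. Case 1: O(n^log_b(a)) = O(n)
Complexity: O(n)


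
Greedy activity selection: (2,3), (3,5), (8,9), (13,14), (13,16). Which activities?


Greedy: pick earliest-ending, then skip overlaps.
Selected (4 activities): [(2, 3), (3, 5), (8, 9), (13, 14)]
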